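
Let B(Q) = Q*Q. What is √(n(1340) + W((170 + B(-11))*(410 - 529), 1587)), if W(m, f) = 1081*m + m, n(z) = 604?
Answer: I*√37467974 ≈ 6121.1*I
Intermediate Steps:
B(Q) = Q²
W(m, f) = 1082*m
√(n(1340) + W((170 + B(-11))*(410 - 529), 1587)) = √(604 + 1082*((170 + (-11)²)*(410 - 529))) = √(604 + 1082*((170 + 121)*(-119))) = √(604 + 1082*(291*(-119))) = √(604 + 1082*(-34629)) = √(604 - 37468578) = √(-37467974) = I*√37467974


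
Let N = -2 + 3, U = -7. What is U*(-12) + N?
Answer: 85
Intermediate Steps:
N = 1
U*(-12) + N = -7*(-12) + 1 = 84 + 1 = 85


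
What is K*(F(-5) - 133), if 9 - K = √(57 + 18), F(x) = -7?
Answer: -1260 + 700*√3 ≈ -47.564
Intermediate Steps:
K = 9 - 5*√3 (K = 9 - √(57 + 18) = 9 - √75 = 9 - 5*√3 ≈ 0.33975)
K*(F(-5) - 133) = (9 - 5*√3)*(-7 - 133) = (9 - 5*√3)*(-140) = -1260 + 700*√3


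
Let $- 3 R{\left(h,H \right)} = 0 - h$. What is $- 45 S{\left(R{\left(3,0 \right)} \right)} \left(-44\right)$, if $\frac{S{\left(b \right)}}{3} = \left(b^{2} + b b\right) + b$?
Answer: $17820$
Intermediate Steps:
$R{\left(h,H \right)} = \frac{h}{3}$ ($R{\left(h,H \right)} = - \frac{0 - h}{3} = - \frac{\left(-1\right) h}{3} = \frac{h}{3}$)
$S{\left(b \right)} = 3 b + 6 b^{2}$ ($S{\left(b \right)} = 3 \left(\left(b^{2} + b b\right) + b\right) = 3 \left(\left(b^{2} + b^{2}\right) + b\right) = 3 \left(2 b^{2} + b\right) = 3 \left(b + 2 b^{2}\right) = 3 b + 6 b^{2}$)
$- 45 S{\left(R{\left(3,0 \right)} \right)} \left(-44\right) = - 45 \cdot 3 \cdot \frac{1}{3} \cdot 3 \left(1 + 2 \cdot \frac{1}{3} \cdot 3\right) \left(-44\right) = - 45 \cdot 3 \cdot 1 \left(1 + 2 \cdot 1\right) \left(-44\right) = - 45 \cdot 3 \cdot 1 \left(1 + 2\right) \left(-44\right) = - 45 \cdot 3 \cdot 1 \cdot 3 \left(-44\right) = \left(-45\right) 9 \left(-44\right) = \left(-405\right) \left(-44\right) = 17820$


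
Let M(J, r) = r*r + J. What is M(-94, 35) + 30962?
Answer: 32093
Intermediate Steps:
M(J, r) = J + r² (M(J, r) = r² + J = J + r²)
M(-94, 35) + 30962 = (-94 + 35²) + 30962 = (-94 + 1225) + 30962 = 1131 + 30962 = 32093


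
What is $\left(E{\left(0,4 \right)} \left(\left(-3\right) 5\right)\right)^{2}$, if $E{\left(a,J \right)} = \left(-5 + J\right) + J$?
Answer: $2025$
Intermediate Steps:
$E{\left(a,J \right)} = -5 + 2 J$
$\left(E{\left(0,4 \right)} \left(\left(-3\right) 5\right)\right)^{2} = \left(\left(-5 + 2 \cdot 4\right) \left(\left(-3\right) 5\right)\right)^{2} = \left(\left(-5 + 8\right) \left(-15\right)\right)^{2} = \left(3 \left(-15\right)\right)^{2} = \left(-45\right)^{2} = 2025$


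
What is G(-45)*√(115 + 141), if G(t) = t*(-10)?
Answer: 7200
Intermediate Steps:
G(t) = -10*t
G(-45)*√(115 + 141) = (-10*(-45))*√(115 + 141) = 450*√256 = 450*16 = 7200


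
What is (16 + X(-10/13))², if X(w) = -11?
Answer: 25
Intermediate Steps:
(16 + X(-10/13))² = (16 - 11)² = 5² = 25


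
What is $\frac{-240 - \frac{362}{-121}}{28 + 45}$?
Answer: $- \frac{28678}{8833} \approx -3.2467$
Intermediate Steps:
$\frac{-240 - \frac{362}{-121}}{28 + 45} = \frac{-240 - - \frac{362}{121}}{73} = \left(-240 + \frac{362}{121}\right) \frac{1}{73} = \left(- \frac{28678}{121}\right) \frac{1}{73} = - \frac{28678}{8833}$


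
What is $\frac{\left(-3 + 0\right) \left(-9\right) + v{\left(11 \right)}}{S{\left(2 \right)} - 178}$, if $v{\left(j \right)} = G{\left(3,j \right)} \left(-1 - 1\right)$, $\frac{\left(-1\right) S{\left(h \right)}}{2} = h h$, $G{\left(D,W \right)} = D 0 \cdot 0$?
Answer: $- \frac{9}{62} \approx -0.14516$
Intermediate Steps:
$G{\left(D,W \right)} = 0$ ($G{\left(D,W \right)} = 0 \cdot 0 = 0$)
$S{\left(h \right)} = - 2 h^{2}$ ($S{\left(h \right)} = - 2 h h = - 2 h^{2}$)
$v{\left(j \right)} = 0$ ($v{\left(j \right)} = 0 \left(-1 - 1\right) = 0 \left(-2\right) = 0$)
$\frac{\left(-3 + 0\right) \left(-9\right) + v{\left(11 \right)}}{S{\left(2 \right)} - 178} = \frac{\left(-3 + 0\right) \left(-9\right) + 0}{- 2 \cdot 2^{2} - 178} = \frac{\left(-3\right) \left(-9\right) + 0}{\left(-2\right) 4 - 178} = \frac{27 + 0}{-8 - 178} = \frac{27}{-186} = 27 \left(- \frac{1}{186}\right) = - \frac{9}{62}$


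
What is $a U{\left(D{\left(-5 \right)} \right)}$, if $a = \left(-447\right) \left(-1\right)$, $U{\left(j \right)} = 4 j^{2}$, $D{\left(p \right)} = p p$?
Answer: $1117500$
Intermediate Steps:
$D{\left(p \right)} = p^{2}$
$a = 447$
$a U{\left(D{\left(-5 \right)} \right)} = 447 \cdot 4 \left(\left(-5\right)^{2}\right)^{2} = 447 \cdot 4 \cdot 25^{2} = 447 \cdot 4 \cdot 625 = 447 \cdot 2500 = 1117500$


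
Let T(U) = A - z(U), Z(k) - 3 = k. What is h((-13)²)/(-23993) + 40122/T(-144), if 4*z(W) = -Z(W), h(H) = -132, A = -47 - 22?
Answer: -1283511180/3335027 ≈ -384.86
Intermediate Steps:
Z(k) = 3 + k
A = -69
z(W) = -¾ - W/4 (z(W) = (-(3 + W))/4 = (-3 - W)/4 = -¾ - W/4)
T(U) = -273/4 + U/4 (T(U) = -69 - (-¾ - U/4) = -69 + (¾ + U/4) = -273/4 + U/4)
h((-13)²)/(-23993) + 40122/T(-144) = -132/(-23993) + 40122/(-273/4 + (¼)*(-144)) = -132*(-1/23993) + 40122/(-273/4 - 36) = 132/23993 + 40122/(-417/4) = 132/23993 + 40122*(-4/417) = 132/23993 - 53496/139 = -1283511180/3335027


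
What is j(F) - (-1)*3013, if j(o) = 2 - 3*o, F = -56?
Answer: 3183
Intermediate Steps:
j(F) - (-1)*3013 = (2 - 3*(-56)) - (-1)*3013 = (2 + 168) - 1*(-3013) = 170 + 3013 = 3183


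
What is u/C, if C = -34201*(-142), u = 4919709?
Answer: 4919709/4856542 ≈ 1.0130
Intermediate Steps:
C = 4856542
u/C = 4919709/4856542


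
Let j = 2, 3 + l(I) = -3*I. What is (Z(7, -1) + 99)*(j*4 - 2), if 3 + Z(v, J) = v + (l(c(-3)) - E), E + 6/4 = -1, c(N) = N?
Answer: 669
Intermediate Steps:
l(I) = -3 - 3*I
E = -5/2 (E = -3/2 - 1 = -5/2 ≈ -2.5000)
Z(v, J) = 11/2 + v (Z(v, J) = -3 + (v + ((-3 - 3*(-3)) - 1*(-5/2))) = -3 + (v + ((-3 + 9) + 5/2)) = -3 + (v + (6 + 5/2)) = -3 + (v + 17/2) = -3 + (17/2 + v) = 11/2 + v)
(Z(7, -1) + 99)*(j*4 - 2) = ((11/2 + 7) + 99)*(2*4 - 2) = (25/2 + 99)*(8 - 2) = (223/2)*6 = 669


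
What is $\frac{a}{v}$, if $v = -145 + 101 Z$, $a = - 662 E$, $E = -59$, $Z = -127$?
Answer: $- \frac{19529}{6486} \approx -3.0109$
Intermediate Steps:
$a = 39058$ ($a = \left(-662\right) \left(-59\right) = 39058$)
$v = -12972$ ($v = -145 + 101 \left(-127\right) = -145 - 12827 = -12972$)
$\frac{a}{v} = \frac{39058}{-12972} = 39058 \left(- \frac{1}{12972}\right) = - \frac{19529}{6486}$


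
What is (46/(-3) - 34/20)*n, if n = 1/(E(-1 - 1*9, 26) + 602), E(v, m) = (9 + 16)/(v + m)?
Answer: -4088/144855 ≈ -0.028221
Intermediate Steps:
E(v, m) = 25/(m + v)
n = 16/9657 (n = 1/(25/(26 + (-1 - 1*9)) + 602) = 1/(25/(26 + (-1 - 9)) + 602) = 1/(25/(26 - 10) + 602) = 1/(25/16 + 602) = 1/(9657/16) = 16/9657 ≈ 0.0016568)
(46/(-3) - 34/20)*n = (46/(-3) - 34/20)*(16/9657) = (46*(-⅓) - 34*1/20)*(16/9657) = (-46/3 - 17/10)*(16/9657) = -511/30*16/9657 = -4088/144855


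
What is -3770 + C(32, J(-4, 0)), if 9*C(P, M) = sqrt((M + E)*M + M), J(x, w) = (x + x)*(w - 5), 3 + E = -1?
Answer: -3770 + 2*sqrt(370)/9 ≈ -3765.7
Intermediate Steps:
E = -4 (E = -3 - 1 = -4)
J(x, w) = 2*x*(-5 + w) (J(x, w) = (2*x)*(-5 + w) = 2*x*(-5 + w))
C(P, M) = sqrt(M + M*(-4 + M))/9 (C(P, M) = sqrt((M - 4)*M + M)/9 = sqrt((-4 + M)*M + M)/9 = sqrt(M*(-4 + M) + M)/9 = sqrt(M + M*(-4 + M))/9)
-3770 + C(32, J(-4, 0)) = -3770 + sqrt((2*(-4)*(-5 + 0))*(-3 + 2*(-4)*(-5 + 0)))/9 = -3770 + sqrt((2*(-4)*(-5))*(-3 + 2*(-4)*(-5)))/9 = -3770 + sqrt(40*(-3 + 40))/9 = -3770 + sqrt(40*37)/9 = -3770 + sqrt(1480)/9 = -3770 + (2*sqrt(370))/9 = -3770 + 2*sqrt(370)/9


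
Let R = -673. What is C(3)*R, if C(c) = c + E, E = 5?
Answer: -5384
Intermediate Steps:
C(c) = 5 + c (C(c) = c + 5 = 5 + c)
C(3)*R = (5 + 3)*(-673) = 8*(-673) = -5384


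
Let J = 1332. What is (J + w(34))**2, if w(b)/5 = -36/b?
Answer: 508682916/289 ≈ 1.7601e+6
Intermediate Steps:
w(b) = -180/b (w(b) = 5*(-36/b) = -180/b)
(J + w(34))**2 = (1332 - 180/34)**2 = (1332 - 180*1/34)**2 = (1332 - 90/17)**2 = (22554/17)**2 = 508682916/289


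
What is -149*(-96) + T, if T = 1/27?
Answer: 386209/27 ≈ 14304.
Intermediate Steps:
T = 1/27 ≈ 0.037037
-149*(-96) + T = -149*(-96) + 1/27 = 14304 + 1/27 = 386209/27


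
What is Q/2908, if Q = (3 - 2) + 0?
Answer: 1/2908 ≈ 0.00034388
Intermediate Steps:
Q = 1 (Q = 1 + 0 = 1)
Q/2908 = 1/2908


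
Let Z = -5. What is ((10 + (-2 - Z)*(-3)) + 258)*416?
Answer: 107744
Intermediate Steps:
((10 + (-2 - Z)*(-3)) + 258)*416 = ((10 + (-2 - 1*(-5))*(-3)) + 258)*416 = ((10 + (-2 + 5)*(-3)) + 258)*416 = ((10 + 3*(-3)) + 258)*416 = ((10 - 9) + 258)*416 = (1 + 258)*416 = 259*416 = 107744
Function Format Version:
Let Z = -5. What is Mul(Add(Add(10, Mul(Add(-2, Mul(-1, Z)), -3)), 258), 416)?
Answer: 107744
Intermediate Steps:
Mul(Add(Add(10, Mul(Add(-2, Mul(-1, Z)), -3)), 258), 416) = Mul(Add(Add(10, Mul(Add(-2, Mul(-1, -5)), -3)), 258), 416) = Mul(Add(Add(10, Mul(Add(-2, 5), -3)), 258), 416) = Mul(Add(Add(10, Mul(3, -3)), 258), 416) = Mul(Add(Add(10, -9), 258), 416) = Mul(Add(1, 258), 416) = Mul(259, 416) = 107744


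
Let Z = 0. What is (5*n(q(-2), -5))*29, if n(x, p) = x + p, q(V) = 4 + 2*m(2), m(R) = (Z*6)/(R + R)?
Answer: -145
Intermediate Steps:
m(R) = 0 (m(R) = (0*6)/(R + R) = 0/((2*R)) = 0*(1/(2*R)) = 0)
q(V) = 4 (q(V) = 4 + 2*0 = 4 + 0 = 4)
n(x, p) = p + x
(5*n(q(-2), -5))*29 = (5*(-5 + 4))*29 = (5*(-1))*29 = -5*29 = -145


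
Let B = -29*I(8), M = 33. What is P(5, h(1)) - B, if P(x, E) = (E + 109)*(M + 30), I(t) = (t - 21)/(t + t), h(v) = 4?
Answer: 113527/16 ≈ 7095.4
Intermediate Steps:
I(t) = (-21 + t)/(2*t) (I(t) = (-21 + t)/((2*t)) = (-21 + t)*(1/(2*t)) = (-21 + t)/(2*t))
P(x, E) = 6867 + 63*E (P(x, E) = (E + 109)*(33 + 30) = (109 + E)*63 = 6867 + 63*E)
B = 377/16 (B = -29*(-21 + 8)/(2*8) = -29*(-13)/(2*8) = -29*(-13/16) = 377/16 ≈ 23.563)
P(5, h(1)) - B = (6867 + 63*4) - 1*377/16 = (6867 + 252) - 377/16 = 7119 - 377/16 = 113527/16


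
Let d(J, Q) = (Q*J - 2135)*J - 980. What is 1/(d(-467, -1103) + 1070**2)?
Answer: -1/238411202 ≈ -4.1944e-9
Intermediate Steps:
d(J, Q) = -980 + J*(-2135 + J*Q) (d(J, Q) = (J*Q - 2135)*J - 980 = (-2135 + J*Q)*J - 980 = J*(-2135 + J*Q) - 980 = -980 + J*(-2135 + J*Q))
1/(d(-467, -1103) + 1070**2) = 1/((-980 - 2135*(-467) - 1103*(-467)**2) + 1070**2) = 1/((-980 + 997045 - 1103*218089) + 1144900) = 1/((-980 + 997045 - 240552167) + 1144900) = 1/(-239556102 + 1144900) = 1/(-238411202) = -1/238411202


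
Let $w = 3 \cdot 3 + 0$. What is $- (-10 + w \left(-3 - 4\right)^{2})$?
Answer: $-431$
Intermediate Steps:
$w = 9$ ($w = 9 + 0 = 9$)
$- (-10 + w \left(-3 - 4\right)^{2}) = - (-10 + 9 \left(-3 - 4\right)^{2}) = - (-10 + 9 \left(-7\right)^{2}) = - (-10 + 9 \cdot 49) = - (-10 + 441) = \left(-1\right) 431 = -431$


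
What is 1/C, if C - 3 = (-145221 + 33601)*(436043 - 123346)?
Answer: -1/34903239137 ≈ -2.8651e-11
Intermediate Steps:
C = -34903239137 (C = 3 + (-145221 + 33601)*(436043 - 123346) = 3 - 111620*312697 = 3 - 34903239140 = -34903239137)
1/C = 1/(-34903239137) = -1/34903239137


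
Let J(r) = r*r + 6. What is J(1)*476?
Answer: 3332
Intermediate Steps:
J(r) = 6 + r**2 (J(r) = r**2 + 6 = 6 + r**2)
J(1)*476 = (6 + 1**2)*476 = (6 + 1)*476 = 7*476 = 3332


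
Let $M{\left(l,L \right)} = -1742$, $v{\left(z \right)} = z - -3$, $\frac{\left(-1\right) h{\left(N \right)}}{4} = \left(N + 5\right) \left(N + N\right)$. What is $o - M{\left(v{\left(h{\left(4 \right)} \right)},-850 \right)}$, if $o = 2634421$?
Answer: $2636163$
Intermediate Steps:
$h{\left(N \right)} = - 8 N \left(5 + N\right)$ ($h{\left(N \right)} = - 4 \left(N + 5\right) \left(N + N\right) = - 4 \left(5 + N\right) 2 N = - 4 \cdot 2 N \left(5 + N\right) = - 8 N \left(5 + N\right)$)
$v{\left(z \right)} = 3 + z$ ($v{\left(z \right)} = z + 3 = 3 + z$)
$o - M{\left(v{\left(h{\left(4 \right)} \right)},-850 \right)} = 2634421 - -1742 = 2634421 + 1742 = 2636163$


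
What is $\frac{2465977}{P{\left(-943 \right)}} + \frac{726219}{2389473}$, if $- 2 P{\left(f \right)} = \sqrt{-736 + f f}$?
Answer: $\frac{26897}{88499} - \frac{4931954 \sqrt{888513}}{888513} \approx -5231.9$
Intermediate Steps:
$P{\left(f \right)} = - \frac{\sqrt{-736 + f^{2}}}{2}$ ($P{\left(f \right)} = - \frac{\sqrt{-736 + f f}}{2} = - \frac{\sqrt{-736 + f^{2}}}{2}$)
$\frac{2465977}{P{\left(-943 \right)}} + \frac{726219}{2389473} = \frac{2465977}{\left(- \frac{1}{2}\right) \sqrt{-736 + \left(-943\right)^{2}}} + \frac{726219}{2389473} = \frac{2465977}{\left(- \frac{1}{2}\right) \sqrt{-736 + 889249}} + 726219 \cdot \frac{1}{2389473} = \frac{2465977}{\left(- \frac{1}{2}\right) \sqrt{888513}} + \frac{26897}{88499} = 2465977 \left(- \frac{2 \sqrt{888513}}{888513}\right) + \frac{26897}{88499} = - \frac{4931954 \sqrt{888513}}{888513} + \frac{26897}{88499} = \frac{26897}{88499} - \frac{4931954 \sqrt{888513}}{888513}$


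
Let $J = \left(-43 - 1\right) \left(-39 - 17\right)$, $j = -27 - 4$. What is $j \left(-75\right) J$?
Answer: $5728800$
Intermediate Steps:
$j = -31$
$J = 2464$ ($J = \left(-44\right) \left(-56\right) = 2464$)
$j \left(-75\right) J = \left(-31\right) \left(-75\right) 2464 = 2325 \cdot 2464 = 5728800$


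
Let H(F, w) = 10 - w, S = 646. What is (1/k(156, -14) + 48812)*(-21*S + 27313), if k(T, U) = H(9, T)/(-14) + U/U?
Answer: 53681581349/80 ≈ 6.7102e+8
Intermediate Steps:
k(T, U) = 2/7 + T/14 (k(T, U) = (10 - T)/(-14) + U/U = (10 - T)*(-1/14) + 1 = (-5/7 + T/14) + 1 = 2/7 + T/14)
(1/k(156, -14) + 48812)*(-21*S + 27313) = (1/(2/7 + (1/14)*156) + 48812)*(-21*646 + 27313) = (1/(2/7 + 78/7) + 48812)*(-13566 + 27313) = (1/(80/7) + 48812)*13747 = (7/80 + 48812)*13747 = (3904967/80)*13747 = 53681581349/80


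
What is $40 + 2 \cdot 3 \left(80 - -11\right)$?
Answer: $586$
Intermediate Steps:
$40 + 2 \cdot 3 \left(80 - -11\right) = 40 + 6 \left(80 + 11\right) = 40 + 6 \cdot 91 = 40 + 546 = 586$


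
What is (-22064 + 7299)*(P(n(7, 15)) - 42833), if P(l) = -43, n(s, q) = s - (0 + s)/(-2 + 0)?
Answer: 633064140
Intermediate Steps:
n(s, q) = 3*s/2 (n(s, q) = s - s/(-2) = s - s*(-1)/2 = s - (-1)*s/2 = s + s/2 = 3*s/2)
(-22064 + 7299)*(P(n(7, 15)) - 42833) = (-22064 + 7299)*(-43 - 42833) = -14765*(-42876) = 633064140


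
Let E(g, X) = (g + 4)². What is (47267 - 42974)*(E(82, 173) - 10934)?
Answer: -15188634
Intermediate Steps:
E(g, X) = (4 + g)²
(47267 - 42974)*(E(82, 173) - 10934) = (47267 - 42974)*((4 + 82)² - 10934) = 4293*(86² - 10934) = 4293*(7396 - 10934) = 4293*(-3538) = -15188634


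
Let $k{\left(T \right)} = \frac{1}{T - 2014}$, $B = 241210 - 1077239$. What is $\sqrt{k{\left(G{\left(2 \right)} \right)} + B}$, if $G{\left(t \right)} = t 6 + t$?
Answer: $\frac{i \sqrt{8360290005}}{100} \approx 914.35 i$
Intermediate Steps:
$G{\left(t \right)} = 7 t$ ($G{\left(t \right)} = 6 t + t = 7 t$)
$B = -836029$ ($B = 241210 - 1077239 = -836029$)
$k{\left(T \right)} = \frac{1}{-2014 + T}$
$\sqrt{k{\left(G{\left(2 \right)} \right)} + B} = \sqrt{\frac{1}{-2014 + 7 \cdot 2} - 836029} = \sqrt{\frac{1}{-2014 + 14} - 836029} = \sqrt{\frac{1}{-2000} - 836029} = \sqrt{- \frac{1}{2000} - 836029} = \sqrt{- \frac{1672058001}{2000}} = \frac{i \sqrt{8360290005}}{100}$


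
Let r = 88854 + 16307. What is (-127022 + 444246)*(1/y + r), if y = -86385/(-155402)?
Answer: 221678288005976/6645 ≈ 3.3360e+10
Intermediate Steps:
r = 105161
y = 6645/11954 (y = -86385*(-1/155402) = 6645/11954 ≈ 0.55588)
(-127022 + 444246)*(1/y + r) = (-127022 + 444246)*(1/(6645/11954) + 105161) = 317224*(11954/6645 + 105161) = 317224*(698806799/6645) = 221678288005976/6645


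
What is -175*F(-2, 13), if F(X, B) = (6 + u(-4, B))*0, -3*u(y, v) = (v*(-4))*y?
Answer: 0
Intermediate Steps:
u(y, v) = 4*v*y/3 (u(y, v) = -v*(-4)*y/3 = -(-4*v)*y/3 = -(-4)*v*y/3 = 4*v*y/3)
F(X, B) = 0 (F(X, B) = (6 + (4/3)*B*(-4))*0 = (6 - 16*B/3)*0 = 0)
-175*F(-2, 13) = -175*0 = 0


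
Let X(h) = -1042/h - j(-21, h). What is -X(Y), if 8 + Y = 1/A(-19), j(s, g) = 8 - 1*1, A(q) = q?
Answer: -18727/153 ≈ -122.40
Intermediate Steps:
j(s, g) = 7 (j(s, g) = 8 - 1 = 7)
Y = -153/19 (Y = -8 + 1/(-19) = -8 - 1/19 = -153/19 ≈ -8.0526)
X(h) = -7 - 1042/h (X(h) = -1042/h - 1*7 = -1042/h - 7 = -7 - 1042/h)
-X(Y) = -(-7 - 1042/(-153/19)) = -(-7 - 1042*(-19/153)) = -(-7 + 19798/153) = -1*18727/153 = -18727/153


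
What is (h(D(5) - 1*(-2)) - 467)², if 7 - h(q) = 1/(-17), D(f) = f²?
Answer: 61136761/289 ≈ 2.1155e+5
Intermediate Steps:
h(q) = 120/17 (h(q) = 7 - 1/(-17) = 7 - 1*(-1/17) = 7 + 1/17 = 120/17)
(h(D(5) - 1*(-2)) - 467)² = (120/17 - 467)² = (-7819/17)² = 61136761/289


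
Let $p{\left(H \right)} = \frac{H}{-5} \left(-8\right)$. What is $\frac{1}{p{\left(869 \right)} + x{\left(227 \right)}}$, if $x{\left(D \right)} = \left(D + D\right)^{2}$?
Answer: $\frac{5}{1037532} \approx 4.8191 \cdot 10^{-6}$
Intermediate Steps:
$p{\left(H \right)} = \frac{8 H}{5}$ ($p{\left(H \right)} = H \left(- \frac{1}{5}\right) \left(-8\right) = - \frac{H}{5} \left(-8\right) = \frac{8 H}{5}$)
$x{\left(D \right)} = 4 D^{2}$ ($x{\left(D \right)} = \left(2 D\right)^{2} = 4 D^{2}$)
$\frac{1}{p{\left(869 \right)} + x{\left(227 \right)}} = \frac{1}{\frac{8}{5} \cdot 869 + 4 \cdot 227^{2}} = \frac{1}{\frac{6952}{5} + 4 \cdot 51529} = \frac{1}{\frac{6952}{5} + 206116} = \frac{1}{\frac{1037532}{5}} = \frac{5}{1037532}$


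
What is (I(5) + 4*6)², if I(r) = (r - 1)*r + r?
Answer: 2401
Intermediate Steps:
I(r) = r + r*(-1 + r) (I(r) = (-1 + r)*r + r = r*(-1 + r) + r = r + r*(-1 + r))
(I(5) + 4*6)² = (5² + 4*6)² = (25 + 24)² = 49² = 2401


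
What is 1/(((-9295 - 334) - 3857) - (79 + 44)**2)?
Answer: -1/28615 ≈ -3.4947e-5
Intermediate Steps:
1/(((-9295 - 334) - 3857) - (79 + 44)**2) = 1/((-9629 - 3857) - 1*123**2) = 1/(-13486 - 1*15129) = 1/(-13486 - 15129) = 1/(-28615) = -1/28615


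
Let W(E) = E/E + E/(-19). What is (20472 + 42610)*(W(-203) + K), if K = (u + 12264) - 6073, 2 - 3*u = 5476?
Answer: 15741923854/57 ≈ 2.7617e+8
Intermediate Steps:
u = -5474/3 (u = 2/3 - 1/3*5476 = 2/3 - 5476/3 = -5474/3 ≈ -1824.7)
W(E) = 1 - E/19 (W(E) = 1 + E*(-1/19) = 1 - E/19)
K = 13099/3 (K = (-5474/3 + 12264) - 6073 = 31318/3 - 6073 = 13099/3 ≈ 4366.3)
(20472 + 42610)*(W(-203) + K) = (20472 + 42610)*((1 - 1/19*(-203)) + 13099/3) = 63082*((1 + 203/19) + 13099/3) = 63082*(222/19 + 13099/3) = 63082*(249547/57) = 15741923854/57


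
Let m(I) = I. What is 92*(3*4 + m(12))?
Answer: 2208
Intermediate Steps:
92*(3*4 + m(12)) = 92*(3*4 + 12) = 92*(12 + 12) = 92*24 = 2208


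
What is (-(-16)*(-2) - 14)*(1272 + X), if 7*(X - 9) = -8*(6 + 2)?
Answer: -409538/7 ≈ -58505.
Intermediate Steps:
X = -⅐ (X = 9 + (-8*(6 + 2))/7 = 9 + (-8*8)/7 = 9 + (⅐)*(-64) = 9 - 64/7 = -⅐ ≈ -0.14286)
(-(-16)*(-2) - 14)*(1272 + X) = (-(-16)*(-2) - 14)*(1272 - ⅐) = (-16*2 - 14)*(8903/7) = (-32 - 14)*(8903/7) = -46*8903/7 = -409538/7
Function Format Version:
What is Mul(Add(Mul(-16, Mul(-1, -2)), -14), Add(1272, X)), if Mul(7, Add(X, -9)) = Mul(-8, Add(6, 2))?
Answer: Rational(-409538, 7) ≈ -58505.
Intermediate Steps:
X = Rational(-1, 7) (X = Add(9, Mul(Rational(1, 7), Mul(-8, Add(6, 2)))) = Add(9, Mul(Rational(1, 7), Mul(-8, 8))) = Add(9, Mul(Rational(1, 7), -64)) = Add(9, Rational(-64, 7)) = Rational(-1, 7) ≈ -0.14286)
Mul(Add(Mul(-16, Mul(-1, -2)), -14), Add(1272, X)) = Mul(Add(Mul(-16, Mul(-1, -2)), -14), Add(1272, Rational(-1, 7))) = Mul(Add(Mul(-16, 2), -14), Rational(8903, 7)) = Mul(Add(-32, -14), Rational(8903, 7)) = Mul(-46, Rational(8903, 7)) = Rational(-409538, 7)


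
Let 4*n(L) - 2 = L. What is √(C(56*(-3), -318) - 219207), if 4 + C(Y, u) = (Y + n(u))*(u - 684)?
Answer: √28283 ≈ 168.18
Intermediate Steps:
n(L) = ½ + L/4
C(Y, u) = -4 + (-684 + u)*(½ + Y + u/4) (C(Y, u) = -4 + (Y + (½ + u/4))*(u - 684) = -4 + (½ + Y + u/4)*(-684 + u) = -4 + (-684 + u)*(½ + Y + u/4))
√(C(56*(-3), -318) - 219207) = √((-346 - 38304*(-3) - 341/2*(-318) + (¼)*(-318)² + (56*(-3))*(-318)) - 219207) = √((-346 - 684*(-168) + 54219 + (¼)*101124 - 168*(-318)) - 219207) = √((-346 + 114912 + 54219 + 25281 + 53424) - 219207) = √(247490 - 219207) = √28283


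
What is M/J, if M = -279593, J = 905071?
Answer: -279593/905071 ≈ -0.30892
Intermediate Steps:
M/J = -279593/905071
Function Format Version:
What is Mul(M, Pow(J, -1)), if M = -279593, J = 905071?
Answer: Rational(-279593, 905071) ≈ -0.30892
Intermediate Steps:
Mul(M, Pow(J, -1)) = Mul(-279593, Pow(905071, -1)) = Mul(-279593, Rational(1, 905071)) = Rational(-279593, 905071)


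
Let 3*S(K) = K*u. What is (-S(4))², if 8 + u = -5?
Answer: 2704/9 ≈ 300.44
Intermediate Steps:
u = -13 (u = -8 - 5 = -13)
S(K) = -13*K/3 (S(K) = (K*(-13))/3 = (-13*K)/3 = -13*K/3)
(-S(4))² = (-(-13)*4/3)² = (-1*(-52/3))² = (52/3)² = 2704/9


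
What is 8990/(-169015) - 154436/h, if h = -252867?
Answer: 4765745242/8547663201 ≈ 0.55755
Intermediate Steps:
8990/(-169015) - 154436/h = 8990/(-169015) - 154436/(-252867) = 8990*(-1/169015) - 154436*(-1/252867) = -1798/33803 + 154436/252867 = 4765745242/8547663201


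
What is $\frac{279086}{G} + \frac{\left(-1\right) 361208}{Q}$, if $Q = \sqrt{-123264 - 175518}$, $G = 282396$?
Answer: $\frac{139543}{141198} + \frac{180604 i \sqrt{33198}}{49797} \approx 0.98828 + 660.82 i$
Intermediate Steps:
$Q = 3 i \sqrt{33198}$ ($Q = \sqrt{-298782} = 3 i \sqrt{33198} \approx 546.61 i$)
$\frac{279086}{G} + \frac{\left(-1\right) 361208}{Q} = \frac{279086}{282396} + \frac{\left(-1\right) 361208}{3 i \sqrt{33198}} = 279086 \cdot \frac{1}{282396} - 361208 \left(- \frac{i \sqrt{33198}}{99594}\right) = \frac{139543}{141198} + \frac{180604 i \sqrt{33198}}{49797}$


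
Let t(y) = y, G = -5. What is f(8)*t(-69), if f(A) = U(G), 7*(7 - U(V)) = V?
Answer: -3726/7 ≈ -532.29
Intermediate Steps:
U(V) = 7 - V/7
f(A) = 54/7 (f(A) = 7 - ⅐*(-5) = 7 + 5/7 = 54/7)
f(8)*t(-69) = (54/7)*(-69) = -3726/7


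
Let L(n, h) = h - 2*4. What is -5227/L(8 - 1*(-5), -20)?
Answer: 5227/28 ≈ 186.68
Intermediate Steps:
L(n, h) = -8 + h (L(n, h) = h - 8 = -8 + h)
-5227/L(8 - 1*(-5), -20) = -5227/(-8 - 20) = -5227/(-28) = -5227*(-1/28) = 5227/28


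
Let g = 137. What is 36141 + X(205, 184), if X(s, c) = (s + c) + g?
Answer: 36667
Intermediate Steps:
X(s, c) = 137 + c + s (X(s, c) = (s + c) + 137 = (c + s) + 137 = 137 + c + s)
36141 + X(205, 184) = 36141 + (137 + 184 + 205) = 36141 + 526 = 36667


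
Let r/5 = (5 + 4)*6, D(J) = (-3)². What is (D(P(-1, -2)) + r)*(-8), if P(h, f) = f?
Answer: -2232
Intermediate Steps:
D(J) = 9
r = 270 (r = 5*((5 + 4)*6) = 5*(9*6) = 5*54 = 270)
(D(P(-1, -2)) + r)*(-8) = (9 + 270)*(-8) = 279*(-8) = -2232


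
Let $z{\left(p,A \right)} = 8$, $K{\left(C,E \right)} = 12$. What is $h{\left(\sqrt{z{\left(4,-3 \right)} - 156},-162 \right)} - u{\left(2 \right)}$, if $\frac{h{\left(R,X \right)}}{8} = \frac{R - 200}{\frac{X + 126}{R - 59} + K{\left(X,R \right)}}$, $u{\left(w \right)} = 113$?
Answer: $- \frac{359350}{1497} + \frac{2203 i \sqrt{37}}{1497} \approx -240.05 + 8.9514 i$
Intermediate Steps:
$h{\left(R,X \right)} = \frac{8 \left(-200 + R\right)}{12 + \frac{126 + X}{-59 + R}}$ ($h{\left(R,X \right)} = 8 \frac{R - 200}{\frac{X + 126}{R - 59} + 12} = 8 \frac{-200 + R}{\frac{126 + X}{-59 + R} + 12} = 8 \frac{-200 + R}{12 + \frac{126 + X}{-59 + R}} = \frac{8 \left(-200 + R\right)}{12 + \frac{126 + X}{-59 + R}}$)
$h{\left(\sqrt{z{\left(4,-3 \right)} - 156},-162 \right)} - u{\left(2 \right)} = \frac{8 \left(11800 + \left(\sqrt{8 - 156}\right)^{2} - 259 \sqrt{8 - 156}\right)}{-582 - 162 + 12 \sqrt{8 - 156}} - 113 = \frac{8 \left(11800 + \left(\sqrt{-148}\right)^{2} - 259 \sqrt{-148}\right)}{-582 - 162 + 12 \sqrt{-148}} - 113 = \frac{8 \left(11800 + \left(2 i \sqrt{37}\right)^{2} - 259 \cdot 2 i \sqrt{37}\right)}{-582 - 162 + 12 \cdot 2 i \sqrt{37}} - 113 = \frac{8 \left(11800 - 148 - 518 i \sqrt{37}\right)}{-582 - 162 + 24 i \sqrt{37}} - 113 = \frac{8 \left(11652 - 518 i \sqrt{37}\right)}{-744 + 24 i \sqrt{37}} - 113 = -113 + \frac{8 \left(11652 - 518 i \sqrt{37}\right)}{-744 + 24 i \sqrt{37}}$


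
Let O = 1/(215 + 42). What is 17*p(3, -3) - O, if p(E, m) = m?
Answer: -13108/257 ≈ -51.004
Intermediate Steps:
O = 1/257 ≈ 0.0038911
17*p(3, -3) - O = 17*(-3) - 1*1/257 = -51 - 1/257 = -13108/257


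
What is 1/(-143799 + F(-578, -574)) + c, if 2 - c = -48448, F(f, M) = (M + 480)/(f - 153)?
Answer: 5092917438019/105116975 ≈ 48450.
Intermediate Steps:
F(f, M) = (480 + M)/(-153 + f)
c = 48450 (c = 2 - 1*(-48448) = 2 + 48448 = 48450)
1/(-143799 + F(-578, -574)) + c = 1/(-143799 + (480 - 574)/(-153 - 578)) + 48450 = 1/(-143799 - 94/(-731)) + 48450 = 1/(-143799 - 1/731*(-94)) + 48450 = 1/(-143799 + 94/731) + 48450 = 1/(-105116975/731) + 48450 = -731/105116975 + 48450 = 5092917438019/105116975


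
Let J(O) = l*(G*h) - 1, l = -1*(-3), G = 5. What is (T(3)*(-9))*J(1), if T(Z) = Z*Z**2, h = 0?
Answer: 243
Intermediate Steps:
l = 3
T(Z) = Z**3
J(O) = -1 (J(O) = 3*(5*0) - 1 = 3*0 - 1 = 0 - 1 = -1)
(T(3)*(-9))*J(1) = (3**3*(-9))*(-1) = (27*(-9))*(-1) = -243*(-1) = 243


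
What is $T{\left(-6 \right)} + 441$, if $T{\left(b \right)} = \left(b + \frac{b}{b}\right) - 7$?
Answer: $429$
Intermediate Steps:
$T{\left(b \right)} = -6 + b$ ($T{\left(b \right)} = \left(b + 1\right) - 7 = \left(1 + b\right) - 7 = -6 + b$)
$T{\left(-6 \right)} + 441 = \left(-6 - 6\right) + 441 = -12 + 441 = 429$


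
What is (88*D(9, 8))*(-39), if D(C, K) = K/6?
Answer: -4576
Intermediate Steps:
D(C, K) = K/6 (D(C, K) = K*(⅙) = K/6)
(88*D(9, 8))*(-39) = (88*((⅙)*8))*(-39) = (88*(4/3))*(-39) = (352/3)*(-39) = -4576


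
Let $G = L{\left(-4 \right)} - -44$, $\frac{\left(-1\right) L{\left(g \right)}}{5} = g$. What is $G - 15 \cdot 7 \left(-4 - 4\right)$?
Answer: $904$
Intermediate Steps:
$L{\left(g \right)} = - 5 g$
$G = 64$ ($G = \left(-5\right) \left(-4\right) - -44 = 20 + 44 = 64$)
$G - 15 \cdot 7 \left(-4 - 4\right) = 64 - 15 \cdot 7 \left(-4 - 4\right) = 64 - 15 \cdot 7 \left(-8\right) = 64 - -840 = 64 + 840 = 904$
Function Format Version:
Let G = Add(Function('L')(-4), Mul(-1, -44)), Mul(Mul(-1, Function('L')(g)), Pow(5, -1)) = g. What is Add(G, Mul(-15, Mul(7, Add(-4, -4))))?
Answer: 904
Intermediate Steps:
Function('L')(g) = Mul(-5, g)
G = 64 (G = Add(Mul(-5, -4), Mul(-1, -44)) = Add(20, 44) = 64)
Add(G, Mul(-15, Mul(7, Add(-4, -4)))) = Add(64, Mul(-15, Mul(7, Add(-4, -4)))) = Add(64, Mul(-15, Mul(7, -8))) = Add(64, Mul(-15, -56)) = Add(64, 840) = 904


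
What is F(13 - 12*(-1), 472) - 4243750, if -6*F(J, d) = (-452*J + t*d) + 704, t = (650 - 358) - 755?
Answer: -12616684/3 ≈ -4.2056e+6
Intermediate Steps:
t = -463 (t = 292 - 755 = -463)
F(J, d) = -352/3 + 226*J/3 + 463*d/6 (F(J, d) = -((-452*J - 463*d) + 704)/6 = -((-463*d - 452*J) + 704)/6 = -(704 - 463*d - 452*J)/6 = -352/3 + 226*J/3 + 463*d/6)
F(13 - 12*(-1), 472) - 4243750 = (-352/3 + 226*(13 - 12*(-1))/3 + (463/6)*472) - 4243750 = (-352/3 + 226*(13 + 12)/3 + 109268/3) - 4243750 = (-352/3 + (226/3)*25 + 109268/3) - 4243750 = (-352/3 + 5650/3 + 109268/3) - 4243750 = 114566/3 - 4243750 = -12616684/3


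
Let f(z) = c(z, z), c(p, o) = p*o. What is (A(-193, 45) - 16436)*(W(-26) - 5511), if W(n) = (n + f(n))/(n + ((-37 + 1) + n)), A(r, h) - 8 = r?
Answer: 366884399/4 ≈ 9.1721e+7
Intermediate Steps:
A(r, h) = 8 + r
c(p, o) = o*p
f(z) = z**2 (f(z) = z*z = z**2)
W(n) = (n + n**2)/(-36 + 2*n) (W(n) = (n + n**2)/(n + ((-37 + 1) + n)) = (n + n**2)/(n + (-36 + n)) = (n + n**2)/(-36 + 2*n))
(A(-193, 45) - 16436)*(W(-26) - 5511) = ((8 - 193) - 16436)*((1/2)*(-26)*(1 - 26)/(-18 - 26) - 5511) = (-185 - 16436)*((1/2)*(-26)*(-25)/(-44) - 5511) = -16621*((1/2)*(-26)*(-1/44)*(-25) - 5511) = -16621*(-325/44 - 5511) = -16621*(-242809/44) = 366884399/4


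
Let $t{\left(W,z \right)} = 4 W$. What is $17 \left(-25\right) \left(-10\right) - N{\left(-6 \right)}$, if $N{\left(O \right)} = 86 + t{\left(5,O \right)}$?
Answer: $4144$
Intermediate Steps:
$N{\left(O \right)} = 106$ ($N{\left(O \right)} = 86 + 4 \cdot 5 = 86 + 20 = 106$)
$17 \left(-25\right) \left(-10\right) - N{\left(-6 \right)} = 17 \left(-25\right) \left(-10\right) - 106 = \left(-425\right) \left(-10\right) - 106 = 4250 - 106 = 4144$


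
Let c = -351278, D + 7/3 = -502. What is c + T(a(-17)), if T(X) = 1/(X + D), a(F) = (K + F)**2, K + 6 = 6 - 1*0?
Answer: -226925591/646 ≈ -3.5128e+5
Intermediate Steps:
K = 0 (K = -6 + (6 - 1*0) = -6 + (6 + 0) = -6 + 6 = 0)
a(F) = F**2 (a(F) = (0 + F)**2 = F**2)
D = -1513/3 (D = -7/3 - 502 = -1513/3 ≈ -504.33)
T(X) = 1/(-1513/3 + X) (T(X) = 1/(X - 1513/3) = 1/(-1513/3 + X))
c + T(a(-17)) = -351278 + 3/(-1513 + 3*(-17)**2) = -351278 + 3/(-1513 + 3*289) = -351278 + 3/(-1513 + 867) = -351278 + 3/(-646) = -351278 + 3*(-1/646) = -351278 - 3/646 = -226925591/646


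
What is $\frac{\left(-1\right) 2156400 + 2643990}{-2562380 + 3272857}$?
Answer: $\frac{487590}{710477} \approx 0.68629$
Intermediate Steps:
$\frac{\left(-1\right) 2156400 + 2643990}{-2562380 + 3272857} = \frac{-2156400 + 2643990}{710477} = 487590 \cdot \frac{1}{710477} = \frac{487590}{710477}$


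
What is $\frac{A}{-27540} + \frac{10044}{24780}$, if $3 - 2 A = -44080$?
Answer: $- \frac{8985887}{22748040} \approx -0.39502$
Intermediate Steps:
$A = \frac{44083}{2}$ ($A = \frac{3}{2} - -22040 = \frac{3}{2} + 22040 = \frac{44083}{2} \approx 22042.0$)
$\frac{A}{-27540} + \frac{10044}{24780} = \frac{44083}{2 \left(-27540\right)} + \frac{10044}{24780} = \frac{44083}{2} \left(- \frac{1}{27540}\right) + 10044 \cdot \frac{1}{24780} = - \frac{44083}{55080} + \frac{837}{2065} = - \frac{8985887}{22748040}$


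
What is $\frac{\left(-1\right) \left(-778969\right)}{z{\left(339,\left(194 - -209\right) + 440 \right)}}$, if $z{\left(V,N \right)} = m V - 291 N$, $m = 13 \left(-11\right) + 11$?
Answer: $- \frac{778969}{290061} \approx -2.6855$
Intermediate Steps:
$m = -132$ ($m = -143 + 11 = -132$)
$z{\left(V,N \right)} = - 291 N - 132 V$ ($z{\left(V,N \right)} = - 132 V - 291 N = - 291 N - 132 V$)
$\frac{\left(-1\right) \left(-778969\right)}{z{\left(339,\left(194 - -209\right) + 440 \right)}} = \frac{\left(-1\right) \left(-778969\right)}{- 291 \left(\left(194 - -209\right) + 440\right) - 44748} = \frac{778969}{- 291 \left(\left(194 + 209\right) + 440\right) - 44748} = \frac{778969}{- 291 \left(403 + 440\right) - 44748} = \frac{778969}{\left(-291\right) 843 - 44748} = \frac{778969}{-245313 - 44748} = \frac{778969}{-290061} = 778969 \left(- \frac{1}{290061}\right) = - \frac{778969}{290061}$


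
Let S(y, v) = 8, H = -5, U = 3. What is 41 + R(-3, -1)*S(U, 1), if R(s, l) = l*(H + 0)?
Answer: 81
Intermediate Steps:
R(s, l) = -5*l (R(s, l) = l*(-5 + 0) = l*(-5) = -5*l)
41 + R(-3, -1)*S(U, 1) = 41 - 5*(-1)*8 = 41 + 5*8 = 41 + 40 = 81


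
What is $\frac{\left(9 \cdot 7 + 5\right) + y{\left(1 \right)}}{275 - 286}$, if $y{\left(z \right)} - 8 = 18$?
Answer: $- \frac{94}{11} \approx -8.5455$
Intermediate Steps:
$y{\left(z \right)} = 26$ ($y{\left(z \right)} = 8 + 18 = 26$)
$\frac{\left(9 \cdot 7 + 5\right) + y{\left(1 \right)}}{275 - 286} = \frac{\left(9 \cdot 7 + 5\right) + 26}{275 - 286} = \frac{\left(63 + 5\right) + 26}{-11} = \left(68 + 26\right) \left(- \frac{1}{11}\right) = 94 \left(- \frac{1}{11}\right) = - \frac{94}{11}$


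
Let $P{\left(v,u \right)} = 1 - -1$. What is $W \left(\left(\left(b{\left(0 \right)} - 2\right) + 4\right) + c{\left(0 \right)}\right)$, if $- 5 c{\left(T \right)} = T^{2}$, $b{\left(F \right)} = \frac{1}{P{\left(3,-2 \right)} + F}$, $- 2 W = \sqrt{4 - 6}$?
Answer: $- \frac{5 i \sqrt{2}}{4} \approx - 1.7678 i$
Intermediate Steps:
$P{\left(v,u \right)} = 2$ ($P{\left(v,u \right)} = 1 + 1 = 2$)
$W = - \frac{i \sqrt{2}}{2}$ ($W = - \frac{\sqrt{4 - 6}}{2} = - \frac{\sqrt{-2}}{2} = - \frac{i \sqrt{2}}{2} \approx - 0.70711 i$)
$b{\left(F \right)} = \frac{1}{2 + F}$
$c{\left(T \right)} = - \frac{T^{2}}{5}$
$W \left(\left(\left(b{\left(0 \right)} - 2\right) + 4\right) + c{\left(0 \right)}\right) = - \frac{i \sqrt{2}}{2} \left(\left(\left(\frac{1}{2 + 0} - 2\right) + 4\right) - \frac{0^{2}}{5}\right) = - \frac{i \sqrt{2}}{2} \left(\left(\left(\frac{1}{2} - 2\right) + 4\right) - 0\right) = - \frac{i \sqrt{2}}{2} \left(\left(\left(\frac{1}{2} - 2\right) + 4\right) + 0\right) = - \frac{i \sqrt{2}}{2} \left(\left(- \frac{3}{2} + 4\right) + 0\right) = - \frac{i \sqrt{2}}{2} \left(\frac{5}{2} + 0\right) = - \frac{i \sqrt{2}}{2} \cdot \frac{5}{2} = - \frac{5 i \sqrt{2}}{4}$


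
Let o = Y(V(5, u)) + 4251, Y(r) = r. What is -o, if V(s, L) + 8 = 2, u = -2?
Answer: -4245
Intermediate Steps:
V(s, L) = -6 (V(s, L) = -8 + 2 = -6)
o = 4245 (o = -6 + 4251 = 4245)
-o = -1*4245 = -4245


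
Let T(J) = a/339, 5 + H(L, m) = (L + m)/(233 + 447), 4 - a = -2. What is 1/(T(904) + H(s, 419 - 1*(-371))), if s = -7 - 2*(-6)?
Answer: -15368/58601 ≈ -0.26225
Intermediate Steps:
a = 6 (a = 4 - 1*(-2) = 4 + 2 = 6)
s = 5 (s = -7 + 12 = 5)
H(L, m) = -5 + L/680 + m/680 (H(L, m) = -5 + (L + m)/(233 + 447) = -5 + (L + m)/680 = -5 + (L + m)*(1/680) = -5 + (L/680 + m/680) = -5 + L/680 + m/680)
T(J) = 2/113 (T(J) = 6/339 = 6*(1/339) = 2/113)
1/(T(904) + H(s, 419 - 1*(-371))) = 1/(2/113 + (-5 + (1/680)*5 + (419 - 1*(-371))/680)) = 1/(2/113 + (-5 + 1/136 + (419 + 371)/680)) = 1/(2/113 + (-5 + 1/136 + (1/680)*790)) = 1/(2/113 + (-5 + 1/136 + 79/68)) = 1/(2/113 - 521/136) = 1/(-58601/15368) = -15368/58601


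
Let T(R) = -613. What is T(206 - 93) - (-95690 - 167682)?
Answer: 262759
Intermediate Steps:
T(206 - 93) - (-95690 - 167682) = -613 - (-95690 - 167682) = -613 - 1*(-263372) = -613 + 263372 = 262759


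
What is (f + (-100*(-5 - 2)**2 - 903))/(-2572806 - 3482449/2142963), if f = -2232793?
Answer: 4797228399948/5513431546627 ≈ 0.87010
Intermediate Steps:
(f + (-100*(-5 - 2)**2 - 903))/(-2572806 - 3482449/2142963) = (-2232793 + (-100*(-5 - 2)**2 - 903))/(-2572806 - 3482449/2142963) = (-2232793 + (-100*(-7)**2 - 903))/(-2572806 - 3482449*1/2142963) = (-2232793 + (-100*49 - 903))/(-2572806 - 3482449/2142963) = (-2232793 + (-4900 - 903))/(-5513431546627/2142963) = (-2232793 - 5803)*(-2142963/5513431546627) = -2238596*(-2142963/5513431546627) = 4797228399948/5513431546627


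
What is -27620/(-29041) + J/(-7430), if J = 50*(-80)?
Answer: 32138060/21577463 ≈ 1.4894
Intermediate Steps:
J = -4000
-27620/(-29041) + J/(-7430) = -27620/(-29041) - 4000/(-7430) = -27620*(-1/29041) - 4000*(-1/7430) = 27620/29041 + 400/743 = 32138060/21577463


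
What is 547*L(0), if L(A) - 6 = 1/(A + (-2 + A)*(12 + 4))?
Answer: 104477/32 ≈ 3264.9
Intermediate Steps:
L(A) = 6 + 1/(-32 + 17*A) (L(A) = 6 + 1/(A + (-2 + A)*(12 + 4)) = 6 + 1/(A + (-2 + A)*16) = 6 + 1/(A + (-32 + 16*A)) = 6 + 1/(-32 + 17*A))
547*L(0) = 547*((-191 + 102*0)/(-32 + 17*0)) = 547*((-191 + 0)/(-32 + 0)) = 547*(-191/(-32)) = 547*(-1/32*(-191)) = 547*(191/32) = 104477/32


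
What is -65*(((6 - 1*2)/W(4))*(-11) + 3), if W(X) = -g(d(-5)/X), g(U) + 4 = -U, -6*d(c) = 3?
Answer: 16835/31 ≈ 543.06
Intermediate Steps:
d(c) = -1/2 (d(c) = -1/6*3 = -1/2)
g(U) = -4 - U
W(X) = 4 - 1/(2*X) (W(X) = -(-4 - (-1)/(2*X)) = -(-4 + 1/(2*X)) = 4 - 1/(2*X))
-65*(((6 - 1*2)/W(4))*(-11) + 3) = -65*(((6 - 1*2)/(4 - 1/2/4))*(-11) + 3) = -65*(((6 - 2)/(4 - 1/2*1/4))*(-11) + 3) = -65*((4/(4 - 1/8))*(-11) + 3) = -65*((4/(31/8))*(-11) + 3) = -65*((4*(8/31))*(-11) + 3) = -65*((32/31)*(-11) + 3) = -65*(-352/31 + 3) = -65*(-259/31) = 16835/31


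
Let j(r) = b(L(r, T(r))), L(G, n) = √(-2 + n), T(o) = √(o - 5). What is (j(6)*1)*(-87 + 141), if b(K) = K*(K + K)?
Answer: -108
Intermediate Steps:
T(o) = √(-5 + o)
b(K) = 2*K² (b(K) = K*(2*K) = 2*K²)
j(r) = -4 + 2*√(-5 + r) (j(r) = 2*(√(-2 + √(-5 + r)))² = 2*(-2 + √(-5 + r)) = -4 + 2*√(-5 + r))
(j(6)*1)*(-87 + 141) = ((-4 + 2*√(-5 + 6))*1)*(-87 + 141) = ((-4 + 2*√1)*1)*54 = ((-4 + 2*1)*1)*54 = ((-4 + 2)*1)*54 = -2*1*54 = -2*54 = -108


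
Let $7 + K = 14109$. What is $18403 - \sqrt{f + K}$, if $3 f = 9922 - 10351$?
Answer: $18403 - 3 \sqrt{1551} \approx 18285.0$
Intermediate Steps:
$K = 14102$ ($K = -7 + 14109 = 14102$)
$f = -143$ ($f = \frac{9922 - 10351}{3} = \frac{1}{3} \left(-429\right) = -143$)
$18403 - \sqrt{f + K} = 18403 - \sqrt{-143 + 14102} = 18403 - \sqrt{13959} = 18403 - 3 \sqrt{1551}$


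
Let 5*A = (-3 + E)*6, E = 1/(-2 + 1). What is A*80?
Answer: -384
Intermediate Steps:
E = -1 (E = 1/(-1) = -1)
A = -24/5 (A = ((-3 - 1)*6)/5 = (-4*6)/5 = (⅕)*(-24) = -24/5 ≈ -4.8000)
A*80 = -24/5*80 = -384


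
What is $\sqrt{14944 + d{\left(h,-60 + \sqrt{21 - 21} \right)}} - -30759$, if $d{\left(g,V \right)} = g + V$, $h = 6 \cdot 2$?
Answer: $30759 + 28 \sqrt{19} \approx 30881.0$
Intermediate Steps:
$h = 12$
$d{\left(g,V \right)} = V + g$
$\sqrt{14944 + d{\left(h,-60 + \sqrt{21 - 21} \right)}} - -30759 = \sqrt{14944 + \left(\left(-60 + \sqrt{21 - 21}\right) + 12\right)} - -30759 = \sqrt{14944 + \left(\left(-60 + \sqrt{0}\right) + 12\right)} + 30759 = \sqrt{14944 + \left(\left(-60 + 0\right) + 12\right)} + 30759 = \sqrt{14944 + \left(-60 + 12\right)} + 30759 = \sqrt{14944 - 48} + 30759 = \sqrt{14896} + 30759 = 28 \sqrt{19} + 30759 = 30759 + 28 \sqrt{19}$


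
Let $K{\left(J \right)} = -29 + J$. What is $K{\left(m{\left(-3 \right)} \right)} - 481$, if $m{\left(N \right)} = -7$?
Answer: $-517$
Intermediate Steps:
$K{\left(m{\left(-3 \right)} \right)} - 481 = \left(-29 - 7\right) - 481 = -36 - 481 = -517$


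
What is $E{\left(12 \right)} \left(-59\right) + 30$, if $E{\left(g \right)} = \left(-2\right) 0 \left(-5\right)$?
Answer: $30$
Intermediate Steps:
$E{\left(g \right)} = 0$ ($E{\left(g \right)} = 0 \left(-5\right) = 0$)
$E{\left(12 \right)} \left(-59\right) + 30 = 0 \left(-59\right) + 30 = 0 + 30 = 30$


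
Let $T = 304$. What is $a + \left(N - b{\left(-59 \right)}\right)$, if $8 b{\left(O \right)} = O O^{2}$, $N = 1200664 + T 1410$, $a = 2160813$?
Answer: $\frac{30526315}{8} \approx 3.8158 \cdot 10^{6}$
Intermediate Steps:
$N = 1629304$ ($N = 1200664 + 304 \cdot 1410 = 1200664 + 428640 = 1629304$)
$b{\left(O \right)} = \frac{O^{3}}{8}$ ($b{\left(O \right)} = \frac{O O^{2}}{8} = \frac{O^{3}}{8}$)
$a + \left(N - b{\left(-59 \right)}\right) = 2160813 + \left(1629304 - \frac{\left(-59\right)^{3}}{8}\right) = 2160813 + \left(1629304 - \frac{1}{8} \left(-205379\right)\right) = 2160813 + \left(1629304 - - \frac{205379}{8}\right) = 2160813 + \left(1629304 + \frac{205379}{8}\right) = 2160813 + \frac{13239811}{8} = \frac{30526315}{8}$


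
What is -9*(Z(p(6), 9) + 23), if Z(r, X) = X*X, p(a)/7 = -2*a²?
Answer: -936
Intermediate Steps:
p(a) = -14*a² (p(a) = 7*(-2*a²) = -14*a²)
Z(r, X) = X²
-9*(Z(p(6), 9) + 23) = -9*(9² + 23) = -9*(81 + 23) = -9*104 = -936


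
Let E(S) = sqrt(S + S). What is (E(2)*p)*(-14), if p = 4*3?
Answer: -336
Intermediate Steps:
E(S) = sqrt(2)*sqrt(S) (E(S) = sqrt(2*S) = sqrt(2)*sqrt(S))
p = 12
(E(2)*p)*(-14) = ((sqrt(2)*sqrt(2))*12)*(-14) = (2*12)*(-14) = 24*(-14) = -336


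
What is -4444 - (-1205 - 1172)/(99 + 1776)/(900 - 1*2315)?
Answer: -11790489877/2653125 ≈ -4444.0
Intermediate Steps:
-4444 - (-1205 - 1172)/(99 + 1776)/(900 - 1*2315) = -4444 - (-2377/1875)/(900 - 2315) = -4444 - (-2377*1/1875)/(-1415) = -4444 - (-2377)*(-1)/(1875*1415) = -4444 - 1*2377/2653125 = -4444 - 2377/2653125 = -11790489877/2653125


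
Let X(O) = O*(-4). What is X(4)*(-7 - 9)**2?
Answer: -4096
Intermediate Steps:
X(O) = -4*O
X(4)*(-7 - 9)**2 = (-4*4)*(-7 - 9)**2 = -16*(-16)**2 = -16*256 = -4096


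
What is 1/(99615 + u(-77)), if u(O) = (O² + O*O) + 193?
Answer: 1/111666 ≈ 8.9553e-6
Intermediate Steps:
u(O) = 193 + 2*O² (u(O) = (O² + O²) + 193 = 2*O² + 193 = 193 + 2*O²)
1/(99615 + u(-77)) = 1/(99615 + (193 + 2*(-77)²)) = 1/(99615 + (193 + 2*5929)) = 1/(99615 + (193 + 11858)) = 1/(99615 + 12051) = 1/111666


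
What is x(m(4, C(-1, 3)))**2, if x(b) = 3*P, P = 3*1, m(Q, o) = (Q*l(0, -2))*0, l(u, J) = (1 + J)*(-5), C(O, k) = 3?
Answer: 81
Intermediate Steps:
l(u, J) = -5 - 5*J
m(Q, o) = 0 (m(Q, o) = (Q*(-5 - 5*(-2)))*0 = (Q*(-5 + 10))*0 = (Q*5)*0 = (5*Q)*0 = 0)
P = 3
x(b) = 9 (x(b) = 3*3 = 9)
x(m(4, C(-1, 3)))**2 = 9**2 = 81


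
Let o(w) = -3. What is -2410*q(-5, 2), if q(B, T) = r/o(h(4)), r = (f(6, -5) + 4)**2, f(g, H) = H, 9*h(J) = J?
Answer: 2410/3 ≈ 803.33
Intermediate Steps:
h(J) = J/9
r = 1 (r = (-5 + 4)**2 = (-1)**2 = 1)
q(B, T) = -1/3 (q(B, T) = 1/(-3) = 1*(-1/3) = -1/3)
-2410*q(-5, 2) = -2410*(-1/3) = 2410/3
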